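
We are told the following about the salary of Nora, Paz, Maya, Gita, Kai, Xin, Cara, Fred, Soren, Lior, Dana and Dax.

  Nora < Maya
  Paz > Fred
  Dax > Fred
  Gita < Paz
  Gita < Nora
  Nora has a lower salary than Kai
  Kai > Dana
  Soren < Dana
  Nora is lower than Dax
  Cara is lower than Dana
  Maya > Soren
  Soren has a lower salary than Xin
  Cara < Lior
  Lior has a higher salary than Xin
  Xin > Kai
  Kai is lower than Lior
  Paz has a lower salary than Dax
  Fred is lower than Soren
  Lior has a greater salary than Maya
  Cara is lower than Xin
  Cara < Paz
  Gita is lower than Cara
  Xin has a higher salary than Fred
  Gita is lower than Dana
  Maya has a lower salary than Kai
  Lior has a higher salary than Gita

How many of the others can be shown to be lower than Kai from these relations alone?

7

From Kai the given relations immediately reach Nora, Dana, Maya.
From those, Gita, Cara, Soren — 6 in total.
From those, Fred — 7 in total.
No other element is forced below Kai by the given relations, so the count is 7.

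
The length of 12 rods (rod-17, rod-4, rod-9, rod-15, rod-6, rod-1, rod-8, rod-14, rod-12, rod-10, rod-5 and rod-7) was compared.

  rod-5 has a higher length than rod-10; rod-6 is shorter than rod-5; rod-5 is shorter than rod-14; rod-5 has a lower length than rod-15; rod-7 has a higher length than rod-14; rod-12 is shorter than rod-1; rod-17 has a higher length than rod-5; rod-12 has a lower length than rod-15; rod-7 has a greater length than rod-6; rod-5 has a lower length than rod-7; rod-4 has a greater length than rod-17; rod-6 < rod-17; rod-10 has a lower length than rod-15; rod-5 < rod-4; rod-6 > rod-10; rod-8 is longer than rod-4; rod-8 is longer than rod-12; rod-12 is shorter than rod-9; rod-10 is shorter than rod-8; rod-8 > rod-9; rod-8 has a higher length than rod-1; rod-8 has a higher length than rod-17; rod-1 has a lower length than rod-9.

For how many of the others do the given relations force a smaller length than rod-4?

4

Directly below rod-4: rod-5, rod-17.
One step further: rod-10, rod-6 (4 so far).
Nothing else is reachable below rod-4; 4 in all.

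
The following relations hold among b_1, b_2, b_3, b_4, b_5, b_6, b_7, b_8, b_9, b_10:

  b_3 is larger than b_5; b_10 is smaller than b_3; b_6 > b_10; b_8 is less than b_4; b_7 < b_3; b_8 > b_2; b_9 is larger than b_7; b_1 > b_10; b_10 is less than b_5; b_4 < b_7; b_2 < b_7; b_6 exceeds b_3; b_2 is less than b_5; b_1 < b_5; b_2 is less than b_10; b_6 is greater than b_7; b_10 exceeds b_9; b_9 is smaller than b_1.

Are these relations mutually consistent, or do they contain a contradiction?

Every relation is compatible with b_2 < b_8 < b_4 < b_7 < b_9 < b_10 < b_1 < b_5 < b_3 < b_6; the set is consistent.

consistent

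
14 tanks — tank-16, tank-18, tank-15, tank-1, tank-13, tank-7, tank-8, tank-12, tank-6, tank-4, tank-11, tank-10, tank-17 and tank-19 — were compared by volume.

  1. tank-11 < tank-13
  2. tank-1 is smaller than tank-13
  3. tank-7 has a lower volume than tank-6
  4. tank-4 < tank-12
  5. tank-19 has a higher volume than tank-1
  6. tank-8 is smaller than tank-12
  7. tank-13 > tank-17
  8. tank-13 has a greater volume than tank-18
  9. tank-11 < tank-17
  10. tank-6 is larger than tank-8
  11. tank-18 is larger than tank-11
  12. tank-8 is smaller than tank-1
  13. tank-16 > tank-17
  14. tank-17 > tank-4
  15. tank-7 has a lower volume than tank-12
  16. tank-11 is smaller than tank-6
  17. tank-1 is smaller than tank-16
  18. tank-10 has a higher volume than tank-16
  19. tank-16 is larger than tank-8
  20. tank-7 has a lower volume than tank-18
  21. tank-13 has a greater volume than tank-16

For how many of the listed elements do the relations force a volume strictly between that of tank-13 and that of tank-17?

1

The relations place tank-17 below tank-13. An element lies strictly between them when it is forced above tank-17 and also forced below tank-13.
Above tank-17: {tank-16, tank-10}. Below tank-13: {tank-4, tank-7, tank-8, tank-11, tank-18, tank-1, tank-16}.
Intersection: {tank-16} — 1.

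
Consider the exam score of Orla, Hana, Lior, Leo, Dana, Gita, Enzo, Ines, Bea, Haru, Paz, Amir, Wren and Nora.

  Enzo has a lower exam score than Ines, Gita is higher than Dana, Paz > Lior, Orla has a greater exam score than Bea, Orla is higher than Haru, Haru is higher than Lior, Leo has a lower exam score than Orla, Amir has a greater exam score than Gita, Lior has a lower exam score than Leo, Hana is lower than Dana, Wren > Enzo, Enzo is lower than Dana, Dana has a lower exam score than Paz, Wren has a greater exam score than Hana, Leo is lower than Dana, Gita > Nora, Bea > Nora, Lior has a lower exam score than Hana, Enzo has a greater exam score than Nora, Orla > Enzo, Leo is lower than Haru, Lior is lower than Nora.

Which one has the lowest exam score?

Chaining upward from Lior: directly above it, Hana, Leo, Nora, Haru, Paz; then Bea, Enzo, Orla, Wren, Dana, Gita; then Amir, Ines.
That covers every other element, and nothing is given below Lior, so Lior is the lowest exam score.

Lior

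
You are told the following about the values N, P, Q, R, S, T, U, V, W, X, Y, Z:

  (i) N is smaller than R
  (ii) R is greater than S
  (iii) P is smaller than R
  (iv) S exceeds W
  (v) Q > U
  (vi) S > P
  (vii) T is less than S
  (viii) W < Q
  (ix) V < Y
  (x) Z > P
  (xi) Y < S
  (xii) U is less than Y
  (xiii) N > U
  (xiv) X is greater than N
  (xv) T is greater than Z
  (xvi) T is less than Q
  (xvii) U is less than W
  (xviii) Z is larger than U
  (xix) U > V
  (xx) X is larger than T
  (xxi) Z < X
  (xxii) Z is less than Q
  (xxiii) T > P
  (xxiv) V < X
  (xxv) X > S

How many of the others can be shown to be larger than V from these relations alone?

10

The elements the relations force above V are U, Y, Z, T, W, N, S, X, R, Q — no chain reaches any other.
That is 10.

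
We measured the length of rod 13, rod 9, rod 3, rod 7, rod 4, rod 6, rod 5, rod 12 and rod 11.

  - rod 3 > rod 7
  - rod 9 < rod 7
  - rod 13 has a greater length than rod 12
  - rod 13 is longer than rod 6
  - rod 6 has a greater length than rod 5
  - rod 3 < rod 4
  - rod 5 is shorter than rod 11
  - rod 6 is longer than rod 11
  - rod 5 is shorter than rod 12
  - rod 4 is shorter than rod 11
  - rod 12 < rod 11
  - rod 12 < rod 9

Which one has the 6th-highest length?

rod 7

Piecing the relations together gives one ordering: rod 5 < rod 12 < rod 9 < rod 7 < rod 3 < rod 4 < rod 11 < rod 6 < rod 13.
Counting 6 from the largest end gives rod 7.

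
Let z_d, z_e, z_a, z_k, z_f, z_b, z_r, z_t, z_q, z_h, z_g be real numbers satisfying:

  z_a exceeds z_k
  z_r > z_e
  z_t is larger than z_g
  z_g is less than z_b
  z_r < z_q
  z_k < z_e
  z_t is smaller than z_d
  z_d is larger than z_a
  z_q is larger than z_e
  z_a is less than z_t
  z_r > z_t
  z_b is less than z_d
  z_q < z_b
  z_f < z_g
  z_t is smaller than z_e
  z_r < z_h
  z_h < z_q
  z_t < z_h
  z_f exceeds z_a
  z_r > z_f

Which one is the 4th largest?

z_h

Piecing the relations together gives one ordering: z_k < z_a < z_f < z_g < z_t < z_e < z_r < z_h < z_q < z_b < z_d.
The 4th largest is z_h.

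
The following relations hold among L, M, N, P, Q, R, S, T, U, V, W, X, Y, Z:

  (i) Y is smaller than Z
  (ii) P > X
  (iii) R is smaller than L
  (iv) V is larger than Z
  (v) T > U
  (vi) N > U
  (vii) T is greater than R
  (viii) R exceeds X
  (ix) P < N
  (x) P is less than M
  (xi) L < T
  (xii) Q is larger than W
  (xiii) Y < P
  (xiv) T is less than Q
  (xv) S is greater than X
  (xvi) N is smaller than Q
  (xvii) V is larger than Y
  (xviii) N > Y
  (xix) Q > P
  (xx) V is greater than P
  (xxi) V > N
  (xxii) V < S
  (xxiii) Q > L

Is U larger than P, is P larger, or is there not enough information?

undetermined

Following every chain through U: above U we get T, N, V, S, Q.
P is not reached, and no chain runs the other way from P to U.
So the given relations leave the order of U and P undetermined.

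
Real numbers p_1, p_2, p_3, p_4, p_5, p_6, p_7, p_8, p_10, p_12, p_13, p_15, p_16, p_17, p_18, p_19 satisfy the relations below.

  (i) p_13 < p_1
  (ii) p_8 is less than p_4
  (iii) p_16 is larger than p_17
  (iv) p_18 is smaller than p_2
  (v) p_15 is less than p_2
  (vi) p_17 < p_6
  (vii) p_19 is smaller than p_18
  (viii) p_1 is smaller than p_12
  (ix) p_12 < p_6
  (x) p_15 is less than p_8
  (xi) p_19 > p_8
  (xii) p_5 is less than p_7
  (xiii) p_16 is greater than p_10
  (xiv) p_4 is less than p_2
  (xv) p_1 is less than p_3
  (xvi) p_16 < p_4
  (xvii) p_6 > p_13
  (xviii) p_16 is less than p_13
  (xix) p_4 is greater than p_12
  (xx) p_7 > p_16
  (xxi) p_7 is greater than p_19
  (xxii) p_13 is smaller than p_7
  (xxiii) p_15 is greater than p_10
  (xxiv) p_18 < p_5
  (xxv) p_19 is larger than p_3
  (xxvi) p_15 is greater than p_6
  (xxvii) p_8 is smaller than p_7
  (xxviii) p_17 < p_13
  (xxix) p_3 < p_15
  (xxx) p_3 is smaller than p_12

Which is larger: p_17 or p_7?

p_7

p_17 < p_16 < p_13 < p_1 < p_3 < p_12 < p_6 < p_15 < p_8 < p_19 < p_18 < p_5 < p_7, by transitivity through p_16, p_13, p_1, p_3, p_12, p_6, p_15, p_8, p_19, p_18, p_5.
So p_17 < p_7; p_7 is the larger of the two.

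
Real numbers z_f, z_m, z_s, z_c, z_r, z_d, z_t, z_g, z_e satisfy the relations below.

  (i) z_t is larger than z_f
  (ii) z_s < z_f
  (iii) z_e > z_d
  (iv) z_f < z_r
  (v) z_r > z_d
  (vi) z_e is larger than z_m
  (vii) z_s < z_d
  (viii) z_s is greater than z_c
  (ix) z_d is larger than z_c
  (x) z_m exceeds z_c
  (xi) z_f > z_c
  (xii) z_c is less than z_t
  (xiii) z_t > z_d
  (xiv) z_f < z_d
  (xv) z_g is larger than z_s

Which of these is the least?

z_c

Chaining upward from z_c: directly above it, z_s, z_f, z_d, z_m, z_t; then z_r, z_g, z_e.
That covers every other element, and nothing is given below z_c, so z_c is the least.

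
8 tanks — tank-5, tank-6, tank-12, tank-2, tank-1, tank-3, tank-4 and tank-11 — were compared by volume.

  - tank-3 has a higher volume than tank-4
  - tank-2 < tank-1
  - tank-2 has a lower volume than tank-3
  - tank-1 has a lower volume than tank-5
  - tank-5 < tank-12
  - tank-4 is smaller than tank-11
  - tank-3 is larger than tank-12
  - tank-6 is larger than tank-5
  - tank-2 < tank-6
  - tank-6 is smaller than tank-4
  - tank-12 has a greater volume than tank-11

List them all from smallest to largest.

Nothing is placed below tank-2, so it is least; from there tank-2 < tank-1; tank-1 < tank-5; tank-5 < tank-6; tank-6 < tank-4; tank-4 < tank-11; tank-11 < tank-12; tank-12 < tank-3, each given directly.

tank-2 < tank-1 < tank-5 < tank-6 < tank-4 < tank-11 < tank-12 < tank-3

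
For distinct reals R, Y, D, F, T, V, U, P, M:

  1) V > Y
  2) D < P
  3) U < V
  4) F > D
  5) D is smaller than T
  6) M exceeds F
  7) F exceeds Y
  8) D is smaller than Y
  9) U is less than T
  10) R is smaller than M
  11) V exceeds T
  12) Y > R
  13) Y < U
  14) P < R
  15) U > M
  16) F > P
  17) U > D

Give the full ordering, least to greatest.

D < P < R < Y < F < M < U < T < V

Nothing is placed below D, so it is least; from there D < P; P < R; R < Y; Y < F; F < M; M < U; U < T; T < V, each given directly.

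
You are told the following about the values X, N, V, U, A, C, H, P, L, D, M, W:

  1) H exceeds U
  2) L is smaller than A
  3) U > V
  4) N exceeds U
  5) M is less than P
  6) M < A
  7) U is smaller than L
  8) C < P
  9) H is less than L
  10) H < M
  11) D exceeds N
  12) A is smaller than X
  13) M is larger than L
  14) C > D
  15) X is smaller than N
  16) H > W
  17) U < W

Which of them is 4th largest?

N

The consecutive relations fix a unique order: V < U < W < H < L < M < A < X < N < D < C < P.
Counting 4 from the largest end gives N.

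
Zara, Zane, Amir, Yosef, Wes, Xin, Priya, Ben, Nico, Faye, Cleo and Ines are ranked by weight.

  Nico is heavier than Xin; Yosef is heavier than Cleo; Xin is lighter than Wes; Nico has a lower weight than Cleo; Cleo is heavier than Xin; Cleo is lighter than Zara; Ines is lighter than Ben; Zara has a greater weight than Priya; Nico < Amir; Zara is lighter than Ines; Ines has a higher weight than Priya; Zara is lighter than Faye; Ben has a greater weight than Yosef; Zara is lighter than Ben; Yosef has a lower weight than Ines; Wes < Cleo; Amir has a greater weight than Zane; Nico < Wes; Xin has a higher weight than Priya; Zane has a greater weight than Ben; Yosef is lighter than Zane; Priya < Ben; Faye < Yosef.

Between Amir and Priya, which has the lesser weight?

Priya

Following the relations from Priya: Priya < Xin < Nico < Wes < Cleo < Zara < Faye < Yosef < Ines < Ben < Zane < Amir.
So Priya < Amir; Priya is the lighter of the two.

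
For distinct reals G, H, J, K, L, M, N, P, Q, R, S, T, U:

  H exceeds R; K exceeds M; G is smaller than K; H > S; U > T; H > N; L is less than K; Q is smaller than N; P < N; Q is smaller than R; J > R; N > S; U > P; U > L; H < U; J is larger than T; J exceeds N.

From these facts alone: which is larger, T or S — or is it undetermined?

undetermined

Following every chain through T: above T we get J, U.
S is not reached, and no chain runs the other way from S to T.
So the given relations leave the order of T and S undetermined.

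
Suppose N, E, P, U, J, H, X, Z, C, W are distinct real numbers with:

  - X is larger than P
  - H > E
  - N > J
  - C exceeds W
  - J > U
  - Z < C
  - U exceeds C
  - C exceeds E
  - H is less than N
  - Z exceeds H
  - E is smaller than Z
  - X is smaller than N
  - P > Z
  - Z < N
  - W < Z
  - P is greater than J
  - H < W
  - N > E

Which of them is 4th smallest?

Z

Piecing the relations together gives one ordering: E < H < W < Z < C < U < J < P < X < N.
The 4th smallest is Z.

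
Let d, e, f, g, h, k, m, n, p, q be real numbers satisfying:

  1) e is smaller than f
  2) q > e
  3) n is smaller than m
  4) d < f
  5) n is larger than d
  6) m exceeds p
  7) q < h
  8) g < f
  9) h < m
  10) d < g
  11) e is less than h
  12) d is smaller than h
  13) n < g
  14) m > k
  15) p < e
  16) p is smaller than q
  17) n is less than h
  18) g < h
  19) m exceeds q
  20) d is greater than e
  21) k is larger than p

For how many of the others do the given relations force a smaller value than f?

Directly below f: e, d, g.
One step further: p, n (5 so far).
Nothing else is reachable below f; 5 in all.

5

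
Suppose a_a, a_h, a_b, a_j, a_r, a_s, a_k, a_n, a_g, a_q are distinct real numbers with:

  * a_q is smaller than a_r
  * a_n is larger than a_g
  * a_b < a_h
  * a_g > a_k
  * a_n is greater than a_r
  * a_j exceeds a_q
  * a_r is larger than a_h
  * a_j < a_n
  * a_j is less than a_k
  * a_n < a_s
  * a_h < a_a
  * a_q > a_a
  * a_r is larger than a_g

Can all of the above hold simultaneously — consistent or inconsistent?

consistent

Every relation is compatible with a_b < a_h < a_a < a_q < a_j < a_k < a_g < a_r < a_n < a_s; the set is consistent.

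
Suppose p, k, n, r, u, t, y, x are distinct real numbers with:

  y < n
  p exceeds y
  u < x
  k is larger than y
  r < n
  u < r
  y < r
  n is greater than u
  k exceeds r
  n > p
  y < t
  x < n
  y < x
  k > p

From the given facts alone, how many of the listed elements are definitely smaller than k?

Directly below k: y, r, p.
One step further: u (4 so far).
Nothing else is reachable below k; 4 in all.

4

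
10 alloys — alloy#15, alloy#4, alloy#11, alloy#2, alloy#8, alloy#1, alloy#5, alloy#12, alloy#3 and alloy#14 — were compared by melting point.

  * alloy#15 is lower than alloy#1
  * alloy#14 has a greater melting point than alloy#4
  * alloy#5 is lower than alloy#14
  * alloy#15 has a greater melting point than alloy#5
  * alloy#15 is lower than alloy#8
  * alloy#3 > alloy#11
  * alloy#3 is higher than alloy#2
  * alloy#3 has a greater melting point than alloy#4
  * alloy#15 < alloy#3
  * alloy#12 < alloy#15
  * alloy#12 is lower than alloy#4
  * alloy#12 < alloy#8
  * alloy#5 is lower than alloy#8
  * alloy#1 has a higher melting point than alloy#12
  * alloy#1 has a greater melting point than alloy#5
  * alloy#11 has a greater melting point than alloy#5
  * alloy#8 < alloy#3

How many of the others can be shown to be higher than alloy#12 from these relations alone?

Directly above alloy#12: alloy#15, alloy#8, alloy#4, alloy#1.
One step further: alloy#14, alloy#3 (6 so far).
Nothing else is reachable above alloy#12; 6 in all.

6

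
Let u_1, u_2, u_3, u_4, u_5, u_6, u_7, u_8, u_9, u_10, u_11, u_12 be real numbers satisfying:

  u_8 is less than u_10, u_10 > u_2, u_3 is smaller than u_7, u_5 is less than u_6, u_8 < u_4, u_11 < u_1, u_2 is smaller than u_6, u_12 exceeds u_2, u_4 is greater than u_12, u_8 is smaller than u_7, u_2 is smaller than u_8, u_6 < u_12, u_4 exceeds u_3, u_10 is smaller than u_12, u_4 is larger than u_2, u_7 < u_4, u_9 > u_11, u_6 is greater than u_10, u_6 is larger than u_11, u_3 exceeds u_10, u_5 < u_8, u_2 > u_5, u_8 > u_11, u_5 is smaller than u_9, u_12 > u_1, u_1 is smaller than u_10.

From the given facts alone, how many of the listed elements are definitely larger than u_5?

9

The elements the relations force above u_5 are u_2, u_8, u_10, u_6, u_3, u_12, u_7, u_4, u_9 — no chain reaches any other.
That is 9.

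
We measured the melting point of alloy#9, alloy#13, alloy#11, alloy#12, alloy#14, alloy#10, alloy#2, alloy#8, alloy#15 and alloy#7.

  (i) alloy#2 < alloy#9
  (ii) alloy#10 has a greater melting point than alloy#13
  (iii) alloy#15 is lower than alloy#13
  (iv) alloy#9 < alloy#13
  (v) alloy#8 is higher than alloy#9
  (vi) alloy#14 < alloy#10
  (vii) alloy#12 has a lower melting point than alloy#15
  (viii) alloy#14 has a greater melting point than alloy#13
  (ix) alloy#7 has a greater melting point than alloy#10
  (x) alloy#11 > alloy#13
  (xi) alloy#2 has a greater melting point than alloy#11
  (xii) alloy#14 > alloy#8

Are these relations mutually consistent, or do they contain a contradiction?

inconsistent

We have alloy#9 < alloy#13 stated directly, yet also alloy#13 < alloy#11 < alloy#2 < alloy#9 by chaining the others — so alloy#13 < alloy#9. Contradiction.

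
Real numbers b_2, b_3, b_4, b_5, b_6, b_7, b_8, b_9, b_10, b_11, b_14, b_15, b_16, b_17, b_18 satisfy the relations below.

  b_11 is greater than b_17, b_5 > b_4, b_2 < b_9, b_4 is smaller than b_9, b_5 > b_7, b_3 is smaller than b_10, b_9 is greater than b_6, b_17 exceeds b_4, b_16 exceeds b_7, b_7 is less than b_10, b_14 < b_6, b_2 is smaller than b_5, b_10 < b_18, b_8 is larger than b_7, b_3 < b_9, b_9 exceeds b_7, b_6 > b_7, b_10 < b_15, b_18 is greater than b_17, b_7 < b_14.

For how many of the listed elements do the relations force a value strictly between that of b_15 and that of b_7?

Chaining upward from b_7 reaches: b_10, b_5, b_14, b_16, b_6, b_9, b_18, b_8.
Chaining downward from b_15 reaches: b_3, b_10.
Strictly between b_7 and b_15 are those in both lists: b_10 — 1 element.

1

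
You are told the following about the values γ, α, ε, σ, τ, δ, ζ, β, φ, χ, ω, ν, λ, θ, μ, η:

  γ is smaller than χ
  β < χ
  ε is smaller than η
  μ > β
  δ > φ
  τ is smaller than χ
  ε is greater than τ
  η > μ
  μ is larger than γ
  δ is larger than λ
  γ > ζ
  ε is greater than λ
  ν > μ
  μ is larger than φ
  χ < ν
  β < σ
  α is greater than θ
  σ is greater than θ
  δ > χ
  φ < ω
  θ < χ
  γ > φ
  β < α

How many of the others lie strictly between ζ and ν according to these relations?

3

The relations place ζ below ν. An element lies strictly between them when it is forced above ζ and also forced below ν.
Above ζ: {γ, μ, χ, δ, η}. Below ν: {θ, τ, β, φ, γ, μ, χ}.
Intersection: {γ, μ, χ} — 3.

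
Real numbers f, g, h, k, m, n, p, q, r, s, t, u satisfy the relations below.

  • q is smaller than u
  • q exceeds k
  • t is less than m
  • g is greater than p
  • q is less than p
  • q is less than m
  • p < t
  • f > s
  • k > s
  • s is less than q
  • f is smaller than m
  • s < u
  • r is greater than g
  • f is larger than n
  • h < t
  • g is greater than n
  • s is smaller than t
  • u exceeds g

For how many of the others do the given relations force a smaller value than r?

6

From r the given relations immediately reach g.
From those, n, p — 3 in total.
From those, q — 4 in total.
From those, s, k — 6 in total.
Nothing else is reachable below r; 6 in all.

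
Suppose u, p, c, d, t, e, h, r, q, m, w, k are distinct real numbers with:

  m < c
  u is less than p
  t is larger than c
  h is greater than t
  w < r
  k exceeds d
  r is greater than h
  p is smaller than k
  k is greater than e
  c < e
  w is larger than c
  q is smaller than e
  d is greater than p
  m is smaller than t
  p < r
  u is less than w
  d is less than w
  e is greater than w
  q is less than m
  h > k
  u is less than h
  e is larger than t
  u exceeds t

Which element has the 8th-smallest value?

w

Piecing the relations together gives one ordering: q < m < c < t < u < p < d < w < e < k < h < r.
The 8th smallest is w.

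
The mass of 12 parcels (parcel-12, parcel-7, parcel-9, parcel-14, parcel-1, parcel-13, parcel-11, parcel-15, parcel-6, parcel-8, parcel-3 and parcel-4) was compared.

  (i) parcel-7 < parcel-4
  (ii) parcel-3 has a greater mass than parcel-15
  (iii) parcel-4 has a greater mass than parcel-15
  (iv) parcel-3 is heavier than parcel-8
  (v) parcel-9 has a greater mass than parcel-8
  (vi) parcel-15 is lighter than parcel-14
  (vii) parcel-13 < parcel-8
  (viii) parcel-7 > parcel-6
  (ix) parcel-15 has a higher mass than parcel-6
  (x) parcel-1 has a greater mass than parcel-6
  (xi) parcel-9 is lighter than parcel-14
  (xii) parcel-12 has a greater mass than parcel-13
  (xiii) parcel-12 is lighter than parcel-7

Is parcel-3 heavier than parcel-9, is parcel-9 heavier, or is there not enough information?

Following every chain through parcel-9: above parcel-9 we get parcel-14; below parcel-9 we get parcel-13, parcel-8.
parcel-3 is not reached, and no chain runs the other way from parcel-3 to parcel-9.
So the given relations leave the order of parcel-9 and parcel-3 undetermined.

undetermined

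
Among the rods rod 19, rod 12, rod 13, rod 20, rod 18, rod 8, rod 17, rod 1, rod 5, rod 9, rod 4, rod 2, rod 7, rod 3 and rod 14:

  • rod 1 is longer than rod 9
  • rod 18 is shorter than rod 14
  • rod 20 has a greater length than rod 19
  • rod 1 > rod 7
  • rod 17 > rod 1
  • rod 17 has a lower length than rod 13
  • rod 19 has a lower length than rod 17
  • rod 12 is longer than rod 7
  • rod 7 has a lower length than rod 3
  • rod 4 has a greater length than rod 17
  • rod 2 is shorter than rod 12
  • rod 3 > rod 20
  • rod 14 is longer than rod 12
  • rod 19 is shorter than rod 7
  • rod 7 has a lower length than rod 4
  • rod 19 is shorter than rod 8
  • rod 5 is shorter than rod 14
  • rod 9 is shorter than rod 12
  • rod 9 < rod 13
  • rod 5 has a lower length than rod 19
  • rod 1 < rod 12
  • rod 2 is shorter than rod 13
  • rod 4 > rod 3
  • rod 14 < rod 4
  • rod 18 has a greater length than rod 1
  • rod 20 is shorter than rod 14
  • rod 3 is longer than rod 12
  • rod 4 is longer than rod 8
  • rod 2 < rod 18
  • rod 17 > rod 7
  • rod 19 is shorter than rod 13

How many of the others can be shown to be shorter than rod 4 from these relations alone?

13

From rod 4 the given relations immediately reach rod 7, rod 14, rod 17, rod 3, rod 8.
From those, rod 5, rod 19, rod 1, rod 12, rod 18, rod 20 — 11 in total.
From those, rod 9, rod 2 — 13 in total.
Nothing else is reachable below rod 4; 13 in all.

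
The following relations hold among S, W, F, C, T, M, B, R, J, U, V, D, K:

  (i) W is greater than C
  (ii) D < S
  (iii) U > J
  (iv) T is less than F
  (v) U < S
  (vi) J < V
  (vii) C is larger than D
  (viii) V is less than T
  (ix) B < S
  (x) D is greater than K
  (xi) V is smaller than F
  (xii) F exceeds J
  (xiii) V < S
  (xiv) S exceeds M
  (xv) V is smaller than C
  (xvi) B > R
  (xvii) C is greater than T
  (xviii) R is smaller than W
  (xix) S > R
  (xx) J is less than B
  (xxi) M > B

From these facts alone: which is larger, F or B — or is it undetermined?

undetermined

Following every chain through B: above B we get M, S; below B we get J, R.
F is not reached, and no chain runs the other way from F to B.
So the given relations leave the order of B and F undetermined.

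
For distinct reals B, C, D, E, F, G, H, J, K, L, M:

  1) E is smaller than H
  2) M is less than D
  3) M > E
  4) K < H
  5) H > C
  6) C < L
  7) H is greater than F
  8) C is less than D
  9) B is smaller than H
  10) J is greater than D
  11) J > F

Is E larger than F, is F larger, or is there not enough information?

undetermined

Following every chain through F: above F we get H, J.
E is not reached, and no chain runs the other way from E to F.
So the given relations leave the order of F and E undetermined.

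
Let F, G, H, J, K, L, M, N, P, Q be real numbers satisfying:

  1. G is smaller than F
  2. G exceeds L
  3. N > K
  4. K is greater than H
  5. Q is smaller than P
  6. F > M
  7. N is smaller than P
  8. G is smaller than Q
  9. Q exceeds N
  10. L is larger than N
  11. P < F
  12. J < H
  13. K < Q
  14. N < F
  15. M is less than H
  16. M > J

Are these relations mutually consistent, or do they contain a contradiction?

Every relation is compatible with J < M < H < K < N < L < G < Q < P < F; the set is consistent.

consistent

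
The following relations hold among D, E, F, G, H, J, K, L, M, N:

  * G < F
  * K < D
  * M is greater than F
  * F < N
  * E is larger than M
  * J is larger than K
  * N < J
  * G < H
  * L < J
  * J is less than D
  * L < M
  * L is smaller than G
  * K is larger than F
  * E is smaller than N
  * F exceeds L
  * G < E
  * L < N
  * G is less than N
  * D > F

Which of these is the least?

Chaining upward from L: directly above it, G, F, M, N, J; then H, E, K, D.
That covers every other element, and nothing is given below L, so L is the least.

L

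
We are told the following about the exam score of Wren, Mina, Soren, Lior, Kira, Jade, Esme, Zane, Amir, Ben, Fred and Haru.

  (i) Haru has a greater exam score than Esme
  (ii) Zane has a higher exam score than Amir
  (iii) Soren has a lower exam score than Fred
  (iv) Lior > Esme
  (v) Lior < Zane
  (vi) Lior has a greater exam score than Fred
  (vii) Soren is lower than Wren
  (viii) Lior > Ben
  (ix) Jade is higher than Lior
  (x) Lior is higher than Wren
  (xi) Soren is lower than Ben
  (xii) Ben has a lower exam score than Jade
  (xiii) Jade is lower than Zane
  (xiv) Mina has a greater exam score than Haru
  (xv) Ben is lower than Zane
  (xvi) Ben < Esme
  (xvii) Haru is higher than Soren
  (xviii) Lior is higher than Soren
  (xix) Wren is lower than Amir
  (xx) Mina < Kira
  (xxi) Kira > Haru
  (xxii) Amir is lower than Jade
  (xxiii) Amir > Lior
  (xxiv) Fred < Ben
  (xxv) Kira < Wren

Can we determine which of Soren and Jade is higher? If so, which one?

Link the given pairs in sequence: Soren < Fred; Fred < Ben; Ben < Esme; Esme < Haru; Haru < Mina; Mina < Kira; Kira < Wren; Wren < Lior; Lior < Amir; Amir < Jade.
Chaining these gives Soren < Fred < Ben < Esme < Haru < Mina < Kira < Wren < Lior < Amir < Jade.
So Jade is higher.

Jade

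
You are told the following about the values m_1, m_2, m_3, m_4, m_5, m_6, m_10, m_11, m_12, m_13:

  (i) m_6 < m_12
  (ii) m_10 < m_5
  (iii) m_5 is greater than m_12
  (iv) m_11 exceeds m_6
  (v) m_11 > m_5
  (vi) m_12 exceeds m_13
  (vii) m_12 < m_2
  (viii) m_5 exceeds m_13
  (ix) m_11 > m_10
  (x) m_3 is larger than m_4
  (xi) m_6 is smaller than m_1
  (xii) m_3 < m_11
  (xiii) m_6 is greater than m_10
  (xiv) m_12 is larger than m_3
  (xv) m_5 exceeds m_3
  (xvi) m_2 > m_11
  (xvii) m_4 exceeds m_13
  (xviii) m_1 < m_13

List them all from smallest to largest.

m_10 < m_6 < m_1 < m_13 < m_4 < m_3 < m_12 < m_5 < m_11 < m_2

Nothing is placed below m_10, so it is least; from there m_10 < m_6; m_6 < m_1; m_1 < m_13; m_13 < m_4; m_4 < m_3; m_3 < m_12; m_12 < m_5; m_5 < m_11; m_11 < m_2, each given directly.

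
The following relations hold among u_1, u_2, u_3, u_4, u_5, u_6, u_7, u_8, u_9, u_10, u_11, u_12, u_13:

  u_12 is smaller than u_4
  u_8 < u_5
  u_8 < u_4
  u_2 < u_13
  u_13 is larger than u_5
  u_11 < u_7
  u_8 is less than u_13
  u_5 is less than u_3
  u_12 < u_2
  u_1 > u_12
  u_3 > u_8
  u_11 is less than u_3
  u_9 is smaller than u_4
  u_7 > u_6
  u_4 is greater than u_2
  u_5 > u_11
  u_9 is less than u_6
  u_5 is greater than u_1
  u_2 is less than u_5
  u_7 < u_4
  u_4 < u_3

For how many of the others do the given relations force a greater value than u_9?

4

From u_9 the given relations immediately reach u_6, u_4.
From those, u_7, u_3 — 4 in total.
Nothing else is reachable above u_9; 4 in all.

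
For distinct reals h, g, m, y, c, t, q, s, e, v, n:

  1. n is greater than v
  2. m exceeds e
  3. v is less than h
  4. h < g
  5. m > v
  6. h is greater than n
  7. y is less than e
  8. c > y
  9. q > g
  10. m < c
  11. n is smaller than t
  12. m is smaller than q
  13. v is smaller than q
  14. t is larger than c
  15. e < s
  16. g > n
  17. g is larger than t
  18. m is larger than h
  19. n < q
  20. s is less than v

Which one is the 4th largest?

Chaining the given pairs: y < e < s < v < n < h < m < c < t < g < q.
Counting 4 from the largest end gives c.

c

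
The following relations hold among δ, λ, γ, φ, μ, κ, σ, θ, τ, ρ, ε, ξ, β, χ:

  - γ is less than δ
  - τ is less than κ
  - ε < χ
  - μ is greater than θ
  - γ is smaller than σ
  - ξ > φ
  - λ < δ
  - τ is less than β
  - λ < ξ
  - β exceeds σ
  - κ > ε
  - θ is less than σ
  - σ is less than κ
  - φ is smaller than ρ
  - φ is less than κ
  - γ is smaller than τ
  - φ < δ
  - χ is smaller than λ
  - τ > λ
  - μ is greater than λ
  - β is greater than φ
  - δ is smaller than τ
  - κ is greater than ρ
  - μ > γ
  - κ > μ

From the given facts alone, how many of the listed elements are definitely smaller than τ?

From τ the given relations immediately reach γ, λ, δ.
From those, χ, φ — 5 in total.
From those, ε — 6 in total.
No other element is forced below τ by the given relations, so the count is 6.

6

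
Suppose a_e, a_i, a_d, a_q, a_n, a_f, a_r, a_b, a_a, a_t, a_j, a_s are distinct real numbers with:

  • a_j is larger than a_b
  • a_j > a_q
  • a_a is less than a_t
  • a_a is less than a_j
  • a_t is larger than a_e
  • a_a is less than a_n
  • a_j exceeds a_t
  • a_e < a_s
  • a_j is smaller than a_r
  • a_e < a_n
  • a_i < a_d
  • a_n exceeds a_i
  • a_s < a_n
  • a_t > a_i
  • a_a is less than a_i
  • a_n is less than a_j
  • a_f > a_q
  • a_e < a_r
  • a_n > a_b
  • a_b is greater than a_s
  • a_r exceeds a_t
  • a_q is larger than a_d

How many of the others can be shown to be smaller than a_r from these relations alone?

The elements the relations force below a_r are a_a, a_e, a_s, a_i, a_d, a_b, a_n, a_t, a_q, a_j — no chain reaches any other.
That is 10.

10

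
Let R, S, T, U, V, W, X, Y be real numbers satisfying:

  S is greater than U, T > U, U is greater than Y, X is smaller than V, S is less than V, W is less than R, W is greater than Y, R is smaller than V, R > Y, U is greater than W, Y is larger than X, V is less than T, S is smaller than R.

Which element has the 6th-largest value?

Piecing the relations together gives one ordering: X < Y < W < U < S < R < V < T.
Counting 6 from the largest end gives W.

W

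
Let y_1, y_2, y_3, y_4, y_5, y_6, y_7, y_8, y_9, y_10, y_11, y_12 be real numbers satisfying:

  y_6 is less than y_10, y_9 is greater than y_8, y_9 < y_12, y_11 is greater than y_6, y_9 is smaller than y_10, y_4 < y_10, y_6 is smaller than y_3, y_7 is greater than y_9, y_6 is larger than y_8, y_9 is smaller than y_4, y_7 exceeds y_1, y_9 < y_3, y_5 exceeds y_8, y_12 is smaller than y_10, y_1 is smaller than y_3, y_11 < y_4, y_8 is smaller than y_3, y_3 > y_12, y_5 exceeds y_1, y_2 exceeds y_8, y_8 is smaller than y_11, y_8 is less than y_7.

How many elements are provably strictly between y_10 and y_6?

2

Chaining upward from y_6 reaches: y_11, y_4, y_3.
Chaining downward from y_10 reaches: y_8, y_9, y_11, y_4, y_12.
Strictly between y_6 and y_10 are those in both lists: y_11, y_4 — 2 elements.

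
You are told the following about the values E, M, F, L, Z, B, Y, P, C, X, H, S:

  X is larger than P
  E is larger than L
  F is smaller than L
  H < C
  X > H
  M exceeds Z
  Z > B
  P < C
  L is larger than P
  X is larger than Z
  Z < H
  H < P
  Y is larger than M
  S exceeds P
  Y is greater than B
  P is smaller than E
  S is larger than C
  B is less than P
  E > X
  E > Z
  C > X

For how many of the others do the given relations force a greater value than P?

5

Directly above P: X, C, L, S, E.
No other element is forced above P by the given relations, so the count is 5.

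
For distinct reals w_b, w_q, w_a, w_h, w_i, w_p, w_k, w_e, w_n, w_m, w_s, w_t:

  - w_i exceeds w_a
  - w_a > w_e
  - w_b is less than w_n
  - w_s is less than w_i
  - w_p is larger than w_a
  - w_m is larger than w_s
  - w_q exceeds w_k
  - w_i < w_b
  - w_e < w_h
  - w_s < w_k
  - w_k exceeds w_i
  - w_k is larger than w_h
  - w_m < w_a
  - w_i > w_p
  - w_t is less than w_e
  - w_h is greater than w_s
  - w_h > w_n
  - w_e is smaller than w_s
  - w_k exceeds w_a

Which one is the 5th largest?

Piecing the relations together gives one ordering: w_t < w_e < w_s < w_m < w_a < w_p < w_i < w_b < w_n < w_h < w_k < w_q.
Counting 5 from the largest end gives w_b.

w_b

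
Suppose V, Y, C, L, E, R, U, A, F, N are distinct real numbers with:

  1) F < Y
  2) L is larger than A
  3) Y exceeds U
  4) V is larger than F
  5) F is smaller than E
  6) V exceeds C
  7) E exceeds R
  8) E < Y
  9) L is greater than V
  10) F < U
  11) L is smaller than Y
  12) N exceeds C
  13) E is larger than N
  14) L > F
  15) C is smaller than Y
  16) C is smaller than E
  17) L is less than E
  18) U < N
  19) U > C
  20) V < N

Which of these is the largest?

Y

R is not greatest since R < E; F is not greatest since F < L; C is not greatest since C < E; V is not greatest since V < N; U is not greatest since U < Y; A is not greatest since A < L; L is not greatest since L < E; N is not greatest since N < E; E is not greatest since E < Y.
Only Y has nothing above it, so Y is the largest.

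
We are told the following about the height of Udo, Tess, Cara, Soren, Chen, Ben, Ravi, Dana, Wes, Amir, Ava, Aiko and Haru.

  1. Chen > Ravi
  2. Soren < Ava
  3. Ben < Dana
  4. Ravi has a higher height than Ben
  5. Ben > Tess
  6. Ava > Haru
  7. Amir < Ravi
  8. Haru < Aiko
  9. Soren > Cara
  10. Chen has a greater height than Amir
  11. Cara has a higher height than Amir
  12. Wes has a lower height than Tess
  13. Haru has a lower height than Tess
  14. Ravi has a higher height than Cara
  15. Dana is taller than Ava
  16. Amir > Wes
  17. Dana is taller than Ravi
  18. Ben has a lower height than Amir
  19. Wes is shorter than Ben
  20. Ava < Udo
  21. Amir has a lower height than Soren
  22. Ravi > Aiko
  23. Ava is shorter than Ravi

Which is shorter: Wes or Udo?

Wes

Wes < Tess < Ben < Amir < Cara < Soren < Ava < Udo, by transitivity through Tess, Ben, Amir, Cara, Soren, Ava.
So Wes < Udo; Wes is the shorter of the two.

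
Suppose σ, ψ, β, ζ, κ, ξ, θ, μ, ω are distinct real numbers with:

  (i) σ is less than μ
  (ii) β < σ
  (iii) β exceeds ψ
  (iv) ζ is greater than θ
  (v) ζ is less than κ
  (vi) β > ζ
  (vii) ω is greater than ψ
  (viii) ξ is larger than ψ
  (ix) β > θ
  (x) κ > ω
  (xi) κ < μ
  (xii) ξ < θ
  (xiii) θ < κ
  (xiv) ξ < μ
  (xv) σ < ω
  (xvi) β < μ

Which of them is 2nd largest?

The consecutive relations fix a unique order: ψ < ξ < θ < ζ < β < σ < ω < κ < μ.
The 2nd largest is κ.

κ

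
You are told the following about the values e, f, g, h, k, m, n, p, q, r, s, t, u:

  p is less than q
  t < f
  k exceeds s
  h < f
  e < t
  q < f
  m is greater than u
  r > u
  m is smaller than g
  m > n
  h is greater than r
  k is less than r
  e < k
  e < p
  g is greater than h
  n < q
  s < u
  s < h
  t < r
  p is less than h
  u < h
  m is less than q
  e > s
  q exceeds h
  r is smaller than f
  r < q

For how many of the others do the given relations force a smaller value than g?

10

Directly below g: m, h.
One step further: s, u, n, p, r (7 so far).
One step further: e, t, k (10 so far).
Nothing else is reachable below g; 10 in all.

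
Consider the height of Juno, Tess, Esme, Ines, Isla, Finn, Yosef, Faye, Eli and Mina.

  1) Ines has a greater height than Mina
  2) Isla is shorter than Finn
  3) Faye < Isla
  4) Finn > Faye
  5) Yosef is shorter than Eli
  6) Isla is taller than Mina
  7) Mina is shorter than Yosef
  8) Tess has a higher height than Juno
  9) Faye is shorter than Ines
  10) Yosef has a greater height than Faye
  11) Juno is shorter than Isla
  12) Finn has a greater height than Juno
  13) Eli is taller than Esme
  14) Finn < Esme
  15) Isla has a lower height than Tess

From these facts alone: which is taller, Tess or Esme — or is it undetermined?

Following every chain through Tess: below Tess we get Mina, Faye, Juno, Isla.
Esme is not reached, and no chain runs the other way from Esme to Tess.
So the given relations leave the order of Tess and Esme undetermined.

undetermined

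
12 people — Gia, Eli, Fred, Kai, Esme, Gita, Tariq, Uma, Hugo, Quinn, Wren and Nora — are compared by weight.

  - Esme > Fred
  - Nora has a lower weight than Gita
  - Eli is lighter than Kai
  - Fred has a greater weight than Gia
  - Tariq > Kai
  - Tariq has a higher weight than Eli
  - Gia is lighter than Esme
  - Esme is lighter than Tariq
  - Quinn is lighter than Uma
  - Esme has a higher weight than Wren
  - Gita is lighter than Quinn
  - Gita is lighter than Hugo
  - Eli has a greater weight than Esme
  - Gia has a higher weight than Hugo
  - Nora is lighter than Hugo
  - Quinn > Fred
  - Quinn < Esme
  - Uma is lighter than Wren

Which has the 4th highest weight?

Chaining the given pairs: Nora < Gita < Hugo < Gia < Fred < Quinn < Uma < Wren < Esme < Eli < Kai < Tariq.
The 4th largest is Esme.

Esme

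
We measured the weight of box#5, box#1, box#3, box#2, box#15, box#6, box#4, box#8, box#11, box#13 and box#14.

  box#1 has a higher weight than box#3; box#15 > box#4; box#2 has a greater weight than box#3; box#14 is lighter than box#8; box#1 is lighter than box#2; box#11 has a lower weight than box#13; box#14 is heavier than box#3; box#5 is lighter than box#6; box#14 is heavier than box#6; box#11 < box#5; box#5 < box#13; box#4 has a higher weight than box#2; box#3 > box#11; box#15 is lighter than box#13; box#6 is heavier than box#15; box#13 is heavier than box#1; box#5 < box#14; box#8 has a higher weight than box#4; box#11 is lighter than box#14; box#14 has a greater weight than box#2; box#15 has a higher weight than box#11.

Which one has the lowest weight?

box#11

Chaining upward from box#11: directly above it, box#3, box#5, box#15, box#14, box#13; then box#1, box#2, box#6, box#8; then box#4.
That covers every other element, and nothing is given below box#11, so box#11 is the lowest weight.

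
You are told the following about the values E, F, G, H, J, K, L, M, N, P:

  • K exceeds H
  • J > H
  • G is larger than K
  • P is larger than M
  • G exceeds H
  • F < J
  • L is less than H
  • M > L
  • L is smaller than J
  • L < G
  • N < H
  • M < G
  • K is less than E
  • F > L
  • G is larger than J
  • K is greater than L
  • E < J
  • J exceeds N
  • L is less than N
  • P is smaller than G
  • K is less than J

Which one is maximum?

G

Chaining downward from G: directly below it, L, M, H, P, K, J; then N, F, E.
That covers every other element, and nothing is given above G, so G is the maximum.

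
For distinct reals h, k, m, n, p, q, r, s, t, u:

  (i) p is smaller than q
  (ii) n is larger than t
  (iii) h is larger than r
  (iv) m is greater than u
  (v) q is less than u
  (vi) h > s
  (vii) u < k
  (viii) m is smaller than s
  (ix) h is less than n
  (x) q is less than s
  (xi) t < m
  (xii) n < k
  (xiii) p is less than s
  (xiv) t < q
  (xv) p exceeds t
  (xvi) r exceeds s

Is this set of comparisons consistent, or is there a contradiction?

consistent

Every relation is compatible with t < p < q < u < m < s < r < h < n < k; the set is consistent.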